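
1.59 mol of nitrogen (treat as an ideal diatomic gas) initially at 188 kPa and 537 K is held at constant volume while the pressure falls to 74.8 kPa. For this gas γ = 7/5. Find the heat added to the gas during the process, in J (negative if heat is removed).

-10700 J

V₁ = nRT₁/P₁ = 1.59×8.314×537/188 = 37.8 L.
Isochoric: V stays 37.8 L; P/T = const ⇒ T₂ = 214 K, P₂ = 74.8 kPa.
W = 0 (no volume change).
ΔU = nCvΔT = 1.59×20.8×(214−537) = -10700 J.
Q = ΔU = -10700 J.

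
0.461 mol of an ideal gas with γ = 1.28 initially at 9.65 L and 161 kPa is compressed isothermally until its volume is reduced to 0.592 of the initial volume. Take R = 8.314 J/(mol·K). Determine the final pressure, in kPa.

272 kPa

T₁ = P₁V₁/(nR) = 161×9.65/(0.461×8.314) = 405 K.
Isothermal: T stays 405 K; PV = const ⇒ V₂ = 5.71 L, P₂ = 272 kPa.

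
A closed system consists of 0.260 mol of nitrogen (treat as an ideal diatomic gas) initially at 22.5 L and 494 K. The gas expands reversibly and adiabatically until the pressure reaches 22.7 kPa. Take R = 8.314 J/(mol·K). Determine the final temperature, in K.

P₁ = nRT₁/V₁ = 0.260×8.314×494/22.5 = 47.5 kPa.
Adiabatic: T₂/T₁ = (P₂/P₁)^((γ−1)/γ) ⇒ T₂ = 494×(0.478)^0.286 = 400 K; V₂ = 38.1 L.

400 K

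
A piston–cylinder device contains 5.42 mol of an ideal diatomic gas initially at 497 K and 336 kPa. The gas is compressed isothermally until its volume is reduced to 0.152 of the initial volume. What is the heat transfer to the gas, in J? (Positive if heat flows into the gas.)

-42200 J

V₁ = nRT₁/P₁ = 5.42×8.314×497/336 = 66.7 L.
Isothermal: T stays 497 K; PV = const ⇒ V₂ = 10.1 L, P₂ = 2210 kPa.
ΔU = 0 (ideal gas, T constant).
W = nRT ln(V₂/V₁) = 5.42×8.314×497×ln(0.152) = -42200 J.
Q = ΔU + W = -42200 J.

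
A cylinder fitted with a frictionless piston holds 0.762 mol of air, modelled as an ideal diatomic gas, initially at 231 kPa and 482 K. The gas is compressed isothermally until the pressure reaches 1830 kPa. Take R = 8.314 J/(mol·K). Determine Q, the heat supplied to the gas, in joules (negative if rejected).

-6320 J

V₁ = nRT₁/P₁ = 0.762×8.314×482/231 = 13.2 L.
Isothermal: T stays 482 K; PV = const ⇒ V₂ = 1.67 L, P₂ = 1830 kPa.
ΔU = 0 (ideal gas, T constant).
W = nRT ln(V₂/V₁) = 0.762×8.314×482×ln(0.126) = -6320 J.
Q = ΔU + W = -6320 J.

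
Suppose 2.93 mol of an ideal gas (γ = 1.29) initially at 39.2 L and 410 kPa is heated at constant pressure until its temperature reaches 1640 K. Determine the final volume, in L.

97.4 L

T₁ = P₁V₁/(nR) = 410×39.2/(2.93×8.314) = 660 K.
Isobaric: P stays 410 kPa; V/T = const ⇒ T₂ = 1640 K, V₂ = 97.4 L.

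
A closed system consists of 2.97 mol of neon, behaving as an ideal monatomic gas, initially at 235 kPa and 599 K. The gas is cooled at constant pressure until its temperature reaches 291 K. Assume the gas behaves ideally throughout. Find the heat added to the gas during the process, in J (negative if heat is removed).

-19000 J

V₁ = nRT₁/P₁ = 2.97×8.314×599/235 = 62.9 L.
Isobaric: P stays 235 kPa; V/T = const ⇒ T₂ = 291 K, V₂ = 30.6 L.
W = PΔV = 235×(30.6−62.9) kPa·L = -7610 J.
ΔU = nCvΔT = 2.97×12.5×(291−599) = -11400 J.
Q = ΔU + W = nCpΔT = -19000 J.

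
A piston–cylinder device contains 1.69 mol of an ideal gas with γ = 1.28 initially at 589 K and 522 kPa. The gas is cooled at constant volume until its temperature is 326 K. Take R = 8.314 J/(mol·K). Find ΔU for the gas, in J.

V₁ = nRT₁/P₁ = 1.69×8.314×589/522 = 15.9 L.
Isochoric: V stays 15.9 L; P/T = const ⇒ T₂ = 326 K, P₂ = 289 kPa.
For an ideal gas ΔU = nCvΔT with Cv = R/(γ−1) = 29.7 J/(mol·K).
ΔU = 1.69×29.7×(326−589) = -13200 J.

-13200 J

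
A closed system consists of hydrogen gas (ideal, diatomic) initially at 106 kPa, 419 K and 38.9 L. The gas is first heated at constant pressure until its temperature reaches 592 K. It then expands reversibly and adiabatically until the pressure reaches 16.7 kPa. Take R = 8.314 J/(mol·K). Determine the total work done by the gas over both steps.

7680 J

n = P₁V₁/(RT₁) = 106×38.9/(8.314×419) = 1.18 mol.
Step 1 — Isobaric: P stays 106 kPa; V/T = const ⇒ T₂ = 592 K, V₂ = 55.0 L.
W = PΔV = 106×(55.0−38.9) kPa·L = 1700 J.
ΔU = nCvΔT = 1.18×20.8×(592−419) = 4260 J.
Q = ΔU + W = nCpΔT = 5960 J.
State after step 1: P = 106 kPa, V = 55.0 L, T = 592 K.
Step 2 — Adiabatic: T₂/T₁ = (P₂/P₁)^((γ−1)/γ) ⇒ T₂ = 592×(0.158)^0.286 = 349 K; V₂ = 206 L.
ΔU = nCvΔT = 1.18×20.8×(349−592) = -5970 J.
Q = 0 for an adiabatic process, so W = −ΔU = 5970 J.
Net over both steps: W = 7680 J, Q = 5960 J, ΔU = -1720 J.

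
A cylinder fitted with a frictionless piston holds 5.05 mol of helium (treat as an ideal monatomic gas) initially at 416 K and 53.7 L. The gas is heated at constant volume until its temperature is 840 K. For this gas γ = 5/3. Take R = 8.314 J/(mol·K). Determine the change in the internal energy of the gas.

P₁ = nRT₁/V₁ = 5.05×8.314×416/53.7 = 325 kPa.
Isochoric: V stays 53.7 L; P/T = const ⇒ T₂ = 840 K, P₂ = 657 kPa.
For an ideal gas ΔU = nCvΔT with Cv = (3/2)R = 12.5 J/(mol·K).
ΔU = 5.05×12.5×(840−416) = 26700 J.

26700 J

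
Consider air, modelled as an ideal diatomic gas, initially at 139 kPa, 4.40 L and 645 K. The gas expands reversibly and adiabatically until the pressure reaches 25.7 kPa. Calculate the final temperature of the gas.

398 K

Adiabatic: T₂/T₁ = (P₂/P₁)^((γ−1)/γ) ⇒ T₂ = 645×(0.185)^0.286 = 398 K; V₂ = 14.7 L.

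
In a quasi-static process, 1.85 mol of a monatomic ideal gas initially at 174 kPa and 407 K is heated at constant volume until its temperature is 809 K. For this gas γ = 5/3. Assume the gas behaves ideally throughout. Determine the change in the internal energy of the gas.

V₁ = nRT₁/P₁ = 1.85×8.314×407/174 = 36.0 L.
Isochoric: V stays 36.0 L; P/T = const ⇒ T₂ = 809 K, P₂ = 346 kPa.
For an ideal gas ΔU = nCvΔT with Cv = (3/2)R = 12.5 J/(mol·K).
ΔU = 1.85×12.5×(809−407) = 9270 J.

9270 J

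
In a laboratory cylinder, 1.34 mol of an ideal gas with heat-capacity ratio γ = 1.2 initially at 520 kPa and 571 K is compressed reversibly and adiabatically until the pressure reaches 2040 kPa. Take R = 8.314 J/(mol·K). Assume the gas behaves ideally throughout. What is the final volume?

3.92 L

V₁ = nRT₁/P₁ = 1.34×8.314×571/520 = 12.2 L.
Adiabatic: T₂/T₁ = (P₂/P₁)^((γ−1)/γ) ⇒ T₂ = 571×(3.92)^0.167 = 717 K; V₂ = 3.92 L.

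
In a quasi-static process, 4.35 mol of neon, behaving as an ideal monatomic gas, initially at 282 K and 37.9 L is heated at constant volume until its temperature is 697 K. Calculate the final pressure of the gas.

P₁ = nRT₁/V₁ = 4.35×8.314×282/37.9 = 269 kPa.
Isochoric: V stays 37.9 L; P/T = const ⇒ T₂ = 697 K, P₂ = 665 kPa.

665 kPa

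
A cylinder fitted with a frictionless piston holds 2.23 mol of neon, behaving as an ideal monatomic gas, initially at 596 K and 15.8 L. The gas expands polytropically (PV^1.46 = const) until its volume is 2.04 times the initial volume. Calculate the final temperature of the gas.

429 K

P₁ = nRT₁/V₁ = 2.23×8.314×596/15.8 = 699 kPa.
Polytropic n=1.46: T₂ = T₁(V₁/V₂)^(n−1) = 596×(0.490)^0.46 = 429 K; P₂ = P₁(V₁/V₂)^n = 247 kPa.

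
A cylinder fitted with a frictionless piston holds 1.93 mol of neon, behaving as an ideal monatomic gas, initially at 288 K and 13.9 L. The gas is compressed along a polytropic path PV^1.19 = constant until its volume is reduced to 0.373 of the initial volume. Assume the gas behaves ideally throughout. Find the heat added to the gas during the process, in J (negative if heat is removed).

-3580 J

P₁ = nRT₁/V₁ = 1.93×8.314×288/13.9 = 332 kPa.
Polytropic n=1.19: T₂ = T₁(V₁/V₂)^(n−1) = 288×(2.68)^0.19 = 347 K; P₂ = P₁(V₁/V₂)^n = 1080 kPa.
W = (P₁V₁−P₂V₂)/(n−1) = (332×13.9−1080×5.18)/0.19 = -5010 J.
ΔU = nCvΔT = 1.93×12.5×(347−288) = 1430 J.
Q = ΔU + W = -3580 J.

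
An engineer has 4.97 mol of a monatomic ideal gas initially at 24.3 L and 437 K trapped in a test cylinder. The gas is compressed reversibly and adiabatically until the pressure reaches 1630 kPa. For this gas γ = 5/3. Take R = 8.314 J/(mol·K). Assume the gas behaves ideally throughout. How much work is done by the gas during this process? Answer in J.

P₁ = nRT₁/V₁ = 4.97×8.314×437/24.3 = 743 kPa.
Adiabatic: T₂/T₁ = (P₂/P₁)^((γ−1)/γ) ⇒ T₂ = 437×(2.19)^0.400 = 598 K; V₂ = 15.2 L.
ΔU = nCvΔT = 4.97×12.5×(598−437) = 10000 J.
Q = 0 for an adiabatic process, so W = −ΔU = -10000 J.

-10000 J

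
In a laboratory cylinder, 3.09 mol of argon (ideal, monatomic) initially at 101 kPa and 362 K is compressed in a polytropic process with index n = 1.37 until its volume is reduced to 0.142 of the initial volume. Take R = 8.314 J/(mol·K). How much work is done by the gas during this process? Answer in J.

-26600 J

V₁ = nRT₁/P₁ = 3.09×8.314×362/101 = 92.1 L.
Polytropic n=1.37: T₂ = T₁(V₁/V₂)^(n−1) = 362×(7.04)^0.37 = 745 K; P₂ = P₁(V₁/V₂)^n = 1460 kPa.
W = (P₁V₁−P₂V₂)/(n−1) = (101×92.1−1460×13.1)/0.37 = -26600 J.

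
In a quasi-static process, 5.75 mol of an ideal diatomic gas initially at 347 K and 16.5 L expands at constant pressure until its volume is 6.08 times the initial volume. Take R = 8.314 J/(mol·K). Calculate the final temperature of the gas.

2110 K

P₁ = nRT₁/V₁ = 5.75×8.314×347/16.5 = 1010 kPa.
Isobaric: P stays 1010 kPa; V/T = const ⇒ T₂ = 2110 K, V₂ = 100 L.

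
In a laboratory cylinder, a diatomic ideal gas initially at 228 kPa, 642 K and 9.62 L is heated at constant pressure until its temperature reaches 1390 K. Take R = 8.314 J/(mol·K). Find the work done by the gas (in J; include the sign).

2560 J

n = P₁V₁/(RT₁) = 228×9.62/(8.314×642) = 0.411 mol.
Isobaric: P stays 228 kPa; V/T = const ⇒ T₂ = 1390 K, V₂ = 20.8 L.
W = PΔV = 228×(20.8−9.62) kPa·L = 2560 J.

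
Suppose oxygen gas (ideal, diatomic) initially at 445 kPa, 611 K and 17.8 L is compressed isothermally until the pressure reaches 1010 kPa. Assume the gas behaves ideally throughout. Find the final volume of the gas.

7.84 L

Isothermal: T stays 611 K; PV = const ⇒ V₂ = 7.84 L, P₂ = 1010 kPa.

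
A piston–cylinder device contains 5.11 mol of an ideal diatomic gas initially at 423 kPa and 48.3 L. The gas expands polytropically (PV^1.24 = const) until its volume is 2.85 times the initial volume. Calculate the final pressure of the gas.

T₁ = P₁V₁/(nR) = 423×48.3/(5.11×8.314) = 481 K.
Polytropic n=1.24: T₂ = T₁(V₁/V₂)^(n−1) = 481×(0.351)^0.24 = 374 K; P₂ = P₁(V₁/V₂)^n = 115 kPa.

115 kPa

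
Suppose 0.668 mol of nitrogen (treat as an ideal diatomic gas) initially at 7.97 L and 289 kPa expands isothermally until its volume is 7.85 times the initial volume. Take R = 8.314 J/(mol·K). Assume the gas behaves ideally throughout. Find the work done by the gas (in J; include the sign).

4750 J

T₁ = P₁V₁/(nR) = 289×7.97/(0.668×8.314) = 415 K.
Isothermal: T stays 415 K; PV = const ⇒ V₂ = 62.6 L, P₂ = 36.8 kPa.
W = nRT ln(V₂/V₁) = 0.668×8.314×415×ln(7.85) = 4750 J.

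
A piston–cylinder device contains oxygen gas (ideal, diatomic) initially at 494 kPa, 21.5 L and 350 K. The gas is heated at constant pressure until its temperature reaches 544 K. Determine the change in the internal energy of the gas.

n = P₁V₁/(RT₁) = 494×21.5/(8.314×350) = 3.65 mol.
Isobaric: P stays 494 kPa; V/T = const ⇒ T₂ = 544 K, V₂ = 33.4 L.
For an ideal gas ΔU = nCvΔT with Cv = (5/2)R = 20.8 J/(mol·K).
ΔU = 3.65×20.8×(544−350) = 14700 J.

14700 J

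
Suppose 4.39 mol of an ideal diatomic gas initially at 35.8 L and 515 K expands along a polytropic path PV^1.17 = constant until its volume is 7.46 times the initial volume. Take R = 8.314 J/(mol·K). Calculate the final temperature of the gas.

366 K

P₁ = nRT₁/V₁ = 4.39×8.314×515/35.8 = 525 kPa.
Polytropic n=1.17: T₂ = T₁(V₁/V₂)^(n−1) = 515×(0.134)^0.17 = 366 K; P₂ = P₁(V₁/V₂)^n = 50.0 kPa.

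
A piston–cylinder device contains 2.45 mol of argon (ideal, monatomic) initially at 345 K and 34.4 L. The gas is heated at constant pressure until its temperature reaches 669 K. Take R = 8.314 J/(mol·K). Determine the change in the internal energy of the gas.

9900 J

P₁ = nRT₁/V₁ = 2.45×8.314×345/34.4 = 204 kPa.
Isobaric: P stays 204 kPa; V/T = const ⇒ T₂ = 669 K, V₂ = 66.7 L.
For an ideal gas ΔU = nCvΔT with Cv = (3/2)R = 12.5 J/(mol·K).
ΔU = 2.45×12.5×(669−345) = 9900 J.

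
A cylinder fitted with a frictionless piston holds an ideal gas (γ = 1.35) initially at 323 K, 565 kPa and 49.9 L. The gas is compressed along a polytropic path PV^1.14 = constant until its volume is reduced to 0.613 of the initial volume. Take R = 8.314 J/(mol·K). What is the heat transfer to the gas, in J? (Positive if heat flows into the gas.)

-8570 J

n = P₁V₁/(RT₁) = 565×49.9/(8.314×323) = 10.5 mol.
Polytropic n=1.14: T₂ = T₁(V₁/V₂)^(n−1) = 323×(1.63)^0.14 = 346 K; P₂ = P₁(V₁/V₂)^n = 987 kPa.
W = (P₁V₁−P₂V₂)/(n−1) = (565×49.9−987×30.6)/0.14 = -14300 J.
ΔU = nCvΔT = 10.5×23.8×(346−323) = 5710 J.
Q = ΔU + W = -8570 J.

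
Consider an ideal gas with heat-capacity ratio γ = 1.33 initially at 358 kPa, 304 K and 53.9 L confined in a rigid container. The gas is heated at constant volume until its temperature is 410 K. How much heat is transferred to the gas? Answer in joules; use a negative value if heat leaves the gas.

n = P₁V₁/(RT₁) = 358×53.9/(8.314×304) = 7.63 mol.
Isochoric: V stays 53.9 L; P/T = const ⇒ T₂ = 410 K, P₂ = 483 kPa.
W = 0 (no volume change).
ΔU = nCvΔT = 7.63×25.2×(410−304) = 20400 J.
Q = ΔU = 20400 J.

20400 J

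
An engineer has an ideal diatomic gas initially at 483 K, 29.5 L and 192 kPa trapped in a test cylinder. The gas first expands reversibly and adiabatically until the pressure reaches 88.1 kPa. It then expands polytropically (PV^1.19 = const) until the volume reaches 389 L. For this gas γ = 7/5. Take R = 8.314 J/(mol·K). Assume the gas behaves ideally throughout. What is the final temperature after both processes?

263 K

n = P₁V₁/(RT₁) = 192×29.5/(8.314×483) = 1.41 mol.
Step 1 — Adiabatic: T₂/T₁ = (P₂/P₁)^((γ−1)/γ) ⇒ T₂ = 483×(0.459)^0.286 = 387 K; V₂ = 51.5 L.
ΔU = nCvΔT = 1.41×20.8×(387−483) = -2830 J.
Q = 0 for an adiabatic process, so W = −ΔU = 2830 J.
State after step 1: P = 88.1 kPa, V = 51.5 L, T = 387 K.
Step 2 — Polytropic n=1.19: T₂ = T₁(V₁/V₂)^(n−1) = 387×(0.132)^0.19 = 263 K; P₂ = P₁(V₁/V₂)^n = 7.94 kPa.
W = (P₁V₁−P₂V₂)/(n−1) = (88.1×51.5−7.94×389)/0.19 = 7610 J.
ΔU = nCvΔT = 1.41×20.8×(263−387) = -3620 J.
Q = ΔU + W = 4000 J.
Net over both steps: W = 10400 J, Q = 4000 J, ΔU = -6440 J.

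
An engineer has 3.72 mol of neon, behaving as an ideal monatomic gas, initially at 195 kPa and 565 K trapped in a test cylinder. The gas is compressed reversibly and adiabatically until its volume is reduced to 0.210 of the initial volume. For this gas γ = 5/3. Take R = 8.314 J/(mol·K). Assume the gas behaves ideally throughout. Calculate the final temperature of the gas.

1600 K

V₁ = nRT₁/P₁ = 3.72×8.314×565/195 = 89.6 L.
Adiabatic: TV^(γ−1) = const ⇒ T₂ = 565×(4.76)^0.667 = 1600 K; PV^γ = const ⇒ P₂ = 2630 kPa.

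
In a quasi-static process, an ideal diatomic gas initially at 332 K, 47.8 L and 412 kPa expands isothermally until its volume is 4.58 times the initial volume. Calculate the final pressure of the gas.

Isothermal: T stays 332 K; PV = const ⇒ V₂ = 219 L, P₂ = 90.0 kPa.

90.0 kPa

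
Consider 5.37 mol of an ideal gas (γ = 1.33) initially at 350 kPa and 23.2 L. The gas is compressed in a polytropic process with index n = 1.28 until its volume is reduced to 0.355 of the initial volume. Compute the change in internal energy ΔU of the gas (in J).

8280 J

T₁ = P₁V₁/(nR) = 350×23.2/(5.37×8.314) = 182 K.
Polytropic n=1.28: T₂ = T₁(V₁/V₂)^(n−1) = 182×(2.82)^0.28 = 243 K; P₂ = P₁(V₁/V₂)^n = 1320 kPa.
For an ideal gas ΔU = nCvΔT with Cv = R/(γ−1) = 25.2 J/(mol·K).
ΔU = 5.37×25.2×(243−182) = 8280 J.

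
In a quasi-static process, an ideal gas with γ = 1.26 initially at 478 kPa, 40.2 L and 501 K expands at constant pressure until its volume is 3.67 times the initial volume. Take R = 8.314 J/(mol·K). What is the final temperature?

1840 K

Isobaric: P stays 478 kPa; V/T = const ⇒ T₂ = 1840 K, V₂ = 148 L.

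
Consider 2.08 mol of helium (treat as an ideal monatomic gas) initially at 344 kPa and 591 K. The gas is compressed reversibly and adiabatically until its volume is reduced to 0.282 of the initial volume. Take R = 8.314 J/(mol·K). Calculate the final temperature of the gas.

V₁ = nRT₁/P₁ = 2.08×8.314×591/344 = 29.7 L.
Adiabatic: TV^(γ−1) = const ⇒ T₂ = 591×(3.55)^0.667 = 1370 K; PV^γ = const ⇒ P₂ = 2840 kPa.

1370 K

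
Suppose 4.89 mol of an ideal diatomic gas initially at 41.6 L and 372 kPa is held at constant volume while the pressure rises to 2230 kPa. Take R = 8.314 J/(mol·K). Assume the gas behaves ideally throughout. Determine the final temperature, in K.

2280 K

T₁ = P₁V₁/(nR) = 372×41.6/(4.89×8.314) = 381 K.
Isochoric: V stays 41.6 L; P/T = const ⇒ T₂ = 2280 K, P₂ = 2230 kPa.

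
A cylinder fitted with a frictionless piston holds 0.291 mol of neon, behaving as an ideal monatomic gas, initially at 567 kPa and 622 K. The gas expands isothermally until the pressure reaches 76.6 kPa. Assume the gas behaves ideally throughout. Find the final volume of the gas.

19.6 L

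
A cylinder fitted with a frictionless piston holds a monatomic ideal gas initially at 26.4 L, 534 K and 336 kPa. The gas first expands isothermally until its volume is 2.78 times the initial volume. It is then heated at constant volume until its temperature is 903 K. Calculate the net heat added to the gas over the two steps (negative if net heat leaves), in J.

18300 J

n = P₁V₁/(RT₁) = 336×26.4/(8.314×534) = 2.00 mol.
Step 1 — Isothermal: T stays 534 K; PV = const ⇒ V₂ = 73.4 L, P₂ = 121 kPa.
ΔU = 0 (ideal gas, T constant).
W = nRT ln(V₂/V₁) = 2.00×8.314×534×ln(2.78) = 9070 J.
Q = ΔU + W = 9070 J.
State after step 1: P = 121 kPa, V = 73.4 L, T = 534 K.
Step 2 — Isochoric: V stays 73.4 L; P/T = const ⇒ T₂ = 903 K, P₂ = 204 kPa.
W = 0 (no volume change).
ΔU = nCvΔT = 2.00×12.5×(903−534) = 9190 J.
Q = ΔU = 9190 J.
Net over both steps: W = 9070 J, Q = 18300 J, ΔU = 9190 J.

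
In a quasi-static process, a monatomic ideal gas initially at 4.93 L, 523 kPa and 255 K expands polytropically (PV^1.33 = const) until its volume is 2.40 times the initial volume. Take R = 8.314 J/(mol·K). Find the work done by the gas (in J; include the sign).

1960 J

n = P₁V₁/(RT₁) = 523×4.93/(8.314×255) = 1.22 mol.
Polytropic n=1.33: T₂ = T₁(V₁/V₂)^(n−1) = 255×(0.417)^0.33 = 191 K; P₂ = P₁(V₁/V₂)^n = 163 kPa.
W = (P₁V₁−P₂V₂)/(n−1) = (523×4.93−163×11.8)/0.33 = 1960 J.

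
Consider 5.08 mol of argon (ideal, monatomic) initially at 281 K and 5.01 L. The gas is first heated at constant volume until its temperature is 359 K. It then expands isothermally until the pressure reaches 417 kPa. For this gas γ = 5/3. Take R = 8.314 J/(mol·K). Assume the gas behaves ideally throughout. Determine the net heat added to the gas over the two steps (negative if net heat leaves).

P₁ = nRT₁/V₁ = 5.08×8.314×281/5.01 = 2370 kPa.
Step 1 — Isochoric: V stays 5.01 L; P/T = const ⇒ T₂ = 359 K, P₂ = 3030 kPa.
W = 0 (no volume change).
ΔU = nCvΔT = 5.08×12.5×(359−281) = 4940 J.
Q = ΔU = 4940 J.
State after step 1: P = 3030 kPa, V = 5.01 L, T = 359 K.
Step 2 — Isothermal: T stays 359 K; PV = const ⇒ V₂ = 36.4 L, P₂ = 417 kPa.
ΔU = 0 (ideal gas, T constant).
W = nRT ln(V₂/V₁) = 5.08×8.314×359×ln(7.26) = 30100 J.
Q = ΔU + W = 30100 J.
Net over both steps: W = 30100 J, Q = 35000 J, ΔU = 4940 J.

35000 J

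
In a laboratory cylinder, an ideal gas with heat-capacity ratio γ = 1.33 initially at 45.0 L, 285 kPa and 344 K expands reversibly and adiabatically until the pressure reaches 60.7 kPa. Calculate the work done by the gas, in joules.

12400 J

n = P₁V₁/(RT₁) = 285×45.0/(8.314×344) = 4.48 mol.
Adiabatic: T₂/T₁ = (P₂/P₁)^((γ−1)/γ) ⇒ T₂ = 344×(0.213)^0.248 = 234 K; V₂ = 144 L.
ΔU = nCvΔT = 4.48×25.2×(234−344) = -12400 J.
Q = 0 for an adiabatic process, so W = −ΔU = 12400 J.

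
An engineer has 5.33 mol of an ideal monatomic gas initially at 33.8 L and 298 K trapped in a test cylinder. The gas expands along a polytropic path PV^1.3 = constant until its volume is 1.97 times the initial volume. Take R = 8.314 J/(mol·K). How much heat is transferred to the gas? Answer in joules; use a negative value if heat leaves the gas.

P₁ = nRT₁/V₁ = 5.33×8.314×298/33.8 = 391 kPa.
Polytropic n=1.3: T₂ = T₁(V₁/V₂)^(n−1) = 298×(0.508)^0.30 = 243 K; P₂ = P₁(V₁/V₂)^n = 162 kPa.
W = (P₁V₁−P₂V₂)/(n−1) = (391×33.8−162×66.6)/0.30 = 8100 J.
ΔU = nCvΔT = 5.33×12.5×(243−298) = -3650 J.
Q = ΔU + W = 4460 J.

4460 J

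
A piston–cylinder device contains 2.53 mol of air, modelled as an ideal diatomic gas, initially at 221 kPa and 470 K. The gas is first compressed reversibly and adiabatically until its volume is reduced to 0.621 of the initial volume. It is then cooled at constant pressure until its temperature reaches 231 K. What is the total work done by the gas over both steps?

-12300 J

V₁ = nRT₁/P₁ = 2.53×8.314×470/221 = 44.7 L.
Step 1 — Adiabatic: TV^(γ−1) = const ⇒ T₂ = 470×(1.61)^0.400 = 569 K; PV^γ = const ⇒ P₂ = 431 kPa.
ΔU = nCvΔT = 2.53×20.8×(569−470) = 5190 J.
Q = 0 for an adiabatic process, so W = −ΔU = -5190 J.
State after step 1: P = 431 kPa, V = 27.8 L, T = 569 K.
Step 2 — Isobaric: P stays 431 kPa; V/T = const ⇒ T₂ = 231 K, V₂ = 11.3 L.
W = PΔV = 431×(11.3−27.8) kPa·L = -7100 J.
ΔU = nCvΔT = 2.53×20.8×(231−569) = -17800 J.
Q = ΔU + W = nCpΔT = -24900 J.
Net over both steps: W = -12300 J, Q = -24900 J, ΔU = -12600 J.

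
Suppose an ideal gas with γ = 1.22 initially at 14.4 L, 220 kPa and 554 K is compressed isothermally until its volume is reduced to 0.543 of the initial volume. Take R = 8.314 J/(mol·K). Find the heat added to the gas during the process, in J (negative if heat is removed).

-1930 J

n = P₁V₁/(RT₁) = 220×14.4/(8.314×554) = 0.688 mol.
Isothermal: T stays 554 K; PV = const ⇒ V₂ = 7.82 L, P₂ = 405 kPa.
ΔU = 0 (ideal gas, T constant).
W = nRT ln(V₂/V₁) = 0.688×8.314×554×ln(0.543) = -1930 J.
Q = ΔU + W = -1930 J.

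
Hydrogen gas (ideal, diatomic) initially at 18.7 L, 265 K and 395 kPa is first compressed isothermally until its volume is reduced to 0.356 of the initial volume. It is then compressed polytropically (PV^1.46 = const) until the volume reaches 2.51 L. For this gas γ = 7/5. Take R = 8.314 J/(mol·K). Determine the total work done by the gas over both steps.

n = P₁V₁/(RT₁) = 395×18.7/(8.314×265) = 3.35 mol.
Step 1 — Isothermal: T stays 265 K; PV = const ⇒ V₂ = 6.66 L, P₂ = 1110 kPa.
ΔU = 0 (ideal gas, T constant).
W = nRT ln(V₂/V₁) = 3.35×8.314×265×ln(0.356) = -7630 J.
Q = ΔU + W = -7630 J.
State after step 1: P = 1110 kPa, V = 6.66 L, T = 265 K.
Step 2 — Polytropic n=1.46: T₂ = T₁(V₁/V₂)^(n−1) = 265×(2.65)^0.46 = 415 K; P₂ = P₁(V₁/V₂)^n = 4610 kPa.
W = (P₁V₁−P₂V₂)/(n−1) = (1110×6.66−4610×2.51)/0.46 = -9090 J.
ΔU = nCvΔT = 3.35×20.8×(415−265) = 10500 J.
Q = ΔU + W = 1360 J.
Net over both steps: W = -16700 J, Q = -6270 J, ΔU = 10500 J.

-16700 J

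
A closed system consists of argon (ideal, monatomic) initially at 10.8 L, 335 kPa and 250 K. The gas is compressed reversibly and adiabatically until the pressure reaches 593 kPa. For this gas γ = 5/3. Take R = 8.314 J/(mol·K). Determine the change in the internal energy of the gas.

n = P₁V₁/(RT₁) = 335×10.8/(8.314×250) = 1.74 mol.
Adiabatic: T₂/T₁ = (P₂/P₁)^((γ−1)/γ) ⇒ T₂ = 250×(1.77)^0.400 = 314 K; V₂ = 7.67 L.
For an ideal gas ΔU = nCvΔT with Cv = (3/2)R = 12.5 J/(mol·K).
ΔU = 1.74×12.5×(314−250) = 1390 J.

1390 J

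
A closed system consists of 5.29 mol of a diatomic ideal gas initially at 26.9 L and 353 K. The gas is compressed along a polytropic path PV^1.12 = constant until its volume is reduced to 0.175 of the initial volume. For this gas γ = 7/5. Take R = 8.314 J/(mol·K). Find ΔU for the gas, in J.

9030 J

P₁ = nRT₁/V₁ = 5.29×8.314×353/26.9 = 577 kPa.
Polytropic n=1.12: T₂ = T₁(V₁/V₂)^(n−1) = 353×(5.71)^0.12 = 435 K; P₂ = P₁(V₁/V₂)^n = 4070 kPa.
For an ideal gas ΔU = nCvΔT with Cv = (5/2)R = 20.8 J/(mol·K).
ΔU = 5.29×20.8×(435−353) = 9030 J.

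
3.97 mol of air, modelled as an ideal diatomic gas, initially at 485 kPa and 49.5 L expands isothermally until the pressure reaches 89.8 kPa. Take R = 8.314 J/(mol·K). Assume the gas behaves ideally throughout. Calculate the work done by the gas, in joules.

T₁ = P₁V₁/(nR) = 485×49.5/(3.97×8.314) = 727 K.
Isothermal: T stays 727 K; PV = const ⇒ V₂ = 267 L, P₂ = 89.8 kPa.
W = nRT ln(V₂/V₁) = 3.97×8.314×727×ln(5.40) = 40500 J.

40500 J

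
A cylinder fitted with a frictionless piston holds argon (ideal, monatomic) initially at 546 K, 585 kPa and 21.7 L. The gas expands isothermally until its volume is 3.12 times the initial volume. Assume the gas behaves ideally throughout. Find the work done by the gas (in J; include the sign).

14400 J

n = P₁V₁/(RT₁) = 585×21.7/(8.314×546) = 2.80 mol.
Isothermal: T stays 546 K; PV = const ⇒ V₂ = 67.7 L, P₂ = 188 kPa.
W = nRT ln(V₂/V₁) = 2.80×8.314×546×ln(3.12) = 14400 J.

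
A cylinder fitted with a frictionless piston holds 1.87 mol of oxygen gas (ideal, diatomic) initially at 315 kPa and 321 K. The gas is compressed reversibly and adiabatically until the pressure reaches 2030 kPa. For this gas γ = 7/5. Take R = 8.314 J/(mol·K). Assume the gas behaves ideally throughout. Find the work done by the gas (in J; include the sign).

-8770 J

V₁ = nRT₁/P₁ = 1.87×8.314×321/315 = 15.8 L.
Adiabatic: T₂/T₁ = (P₂/P₁)^((γ−1)/γ) ⇒ T₂ = 321×(6.44)^0.286 = 547 K; V₂ = 4.19 L.
ΔU = nCvΔT = 1.87×20.8×(547−321) = 8770 J.
Q = 0 for an adiabatic process, so W = −ΔU = -8770 J.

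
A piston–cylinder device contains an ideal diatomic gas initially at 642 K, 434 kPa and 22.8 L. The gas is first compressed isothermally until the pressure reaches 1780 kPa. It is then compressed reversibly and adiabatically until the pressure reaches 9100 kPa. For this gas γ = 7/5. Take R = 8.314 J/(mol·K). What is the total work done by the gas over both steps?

n = P₁V₁/(RT₁) = 434×22.8/(8.314×642) = 1.85 mol.
Step 1 — Isothermal: T stays 642 K; PV = const ⇒ V₂ = 5.56 L, P₂ = 1780 kPa.
ΔU = 0 (ideal gas, T constant).
W = nRT ln(V₂/V₁) = 1.85×8.314×642×ln(0.244) = -14000 J.
Q = ΔU + W = -14000 J.
State after step 1: P = 1780 kPa, V = 5.56 L, T = 642 K.
Step 2 — Adiabatic: T₂/T₁ = (P₂/P₁)^((γ−1)/γ) ⇒ T₂ = 642×(5.11)^0.286 = 1020 K; V₂ = 1.73 L.
ΔU = nCvΔT = 1.85×20.8×(1020−642) = 14700 J.
Q = 0 for an adiabatic process, so W = −ΔU = -14700 J.
Net over both steps: W = -28700 J, Q = -14000 J, ΔU = 14700 J.

-28700 J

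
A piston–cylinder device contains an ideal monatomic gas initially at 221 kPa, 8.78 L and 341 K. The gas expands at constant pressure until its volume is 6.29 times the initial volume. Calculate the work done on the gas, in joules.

-10300 J

n = P₁V₁/(RT₁) = 221×8.78/(8.314×341) = 0.684 mol.
Isobaric: P stays 221 kPa; V/T = const ⇒ T₂ = 2140 K, V₂ = 55.2 L.
W = PΔV = 221×(55.2−8.78) kPa·L = 10300 J.
Work done on the gas = −W_by = -10300 J.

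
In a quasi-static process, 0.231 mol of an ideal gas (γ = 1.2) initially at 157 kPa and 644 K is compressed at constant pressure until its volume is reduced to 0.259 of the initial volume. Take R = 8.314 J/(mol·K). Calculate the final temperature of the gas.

167 K

V₁ = nRT₁/P₁ = 0.231×8.314×644/157 = 7.88 L.
Isobaric: P stays 157 kPa; V/T = const ⇒ T₂ = 167 K, V₂ = 2.04 L.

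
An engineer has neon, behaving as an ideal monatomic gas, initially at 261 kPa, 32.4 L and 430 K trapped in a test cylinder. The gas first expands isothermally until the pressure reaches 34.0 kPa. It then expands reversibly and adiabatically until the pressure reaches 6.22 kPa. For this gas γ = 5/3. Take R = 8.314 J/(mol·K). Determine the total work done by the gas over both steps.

23500 J

n = P₁V₁/(RT₁) = 261×32.4/(8.314×430) = 2.37 mol.
Step 1 — Isothermal: T stays 430 K; PV = const ⇒ V₂ = 249 L, P₂ = 34.0 kPa.
ΔU = 0 (ideal gas, T constant).
W = nRT ln(V₂/V₁) = 2.37×8.314×430×ln(7.68) = 17200 J.
Q = ΔU + W = 17200 J.
State after step 1: P = 34.0 kPa, V = 249 L, T = 430 K.
Step 2 — Adiabatic: T₂/T₁ = (P₂/P₁)^((γ−1)/γ) ⇒ T₂ = 430×(0.183)^0.400 = 218 K; V₂ = 689 L.
ΔU = nCvΔT = 2.37×12.5×(218−430) = -6250 J.
Q = 0 for an adiabatic process, so W = −ΔU = 6250 J.
Net over both steps: W = 23500 J, Q = 17200 J, ΔU = -6250 J.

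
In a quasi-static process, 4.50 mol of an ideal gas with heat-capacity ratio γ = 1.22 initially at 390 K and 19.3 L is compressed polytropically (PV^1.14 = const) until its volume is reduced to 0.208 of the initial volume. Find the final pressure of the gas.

P₁ = nRT₁/V₁ = 4.50×8.314×390/19.3 = 756 kPa.
Polytropic n=1.14: T₂ = T₁(V₁/V₂)^(n−1) = 390×(4.81)^0.14 = 486 K; P₂ = P₁(V₁/V₂)^n = 4530 kPa.

4530 kPa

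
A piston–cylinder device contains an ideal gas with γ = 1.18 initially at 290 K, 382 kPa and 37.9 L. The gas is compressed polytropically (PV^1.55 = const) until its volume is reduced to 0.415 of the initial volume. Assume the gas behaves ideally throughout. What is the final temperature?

Polytropic n=1.55: T₂ = T₁(V₁/V₂)^(n−1) = 290×(2.41)^0.55 = 470 K; P₂ = P₁(V₁/V₂)^n = 1490 kPa.

470 K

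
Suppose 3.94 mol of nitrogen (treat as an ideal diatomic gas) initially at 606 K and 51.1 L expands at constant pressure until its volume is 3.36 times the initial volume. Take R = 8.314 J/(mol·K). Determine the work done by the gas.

46800 J

P₁ = nRT₁/V₁ = 3.94×8.314×606/51.1 = 388 kPa.
Isobaric: P stays 388 kPa; V/T = const ⇒ T₂ = 2040 K, V₂ = 172 L.
W = PΔV = 388×(172−51.1) kPa·L = 46800 J.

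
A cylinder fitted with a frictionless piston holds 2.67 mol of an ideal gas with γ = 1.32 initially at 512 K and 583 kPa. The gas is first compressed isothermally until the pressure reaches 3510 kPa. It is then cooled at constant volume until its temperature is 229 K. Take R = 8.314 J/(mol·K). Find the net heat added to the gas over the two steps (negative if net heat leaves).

-40000 J

V₁ = nRT₁/P₁ = 2.67×8.314×512/583 = 19.5 L.
Step 1 — Isothermal: T stays 512 K; PV = const ⇒ V₂ = 3.24 L, P₂ = 3510 kPa.
ΔU = 0 (ideal gas, T constant).
W = nRT ln(V₂/V₁) = 2.67×8.314×512×ln(0.166) = -20400 J.
Q = ΔU + W = -20400 J.
State after step 1: P = 3510 kPa, V = 3.24 L, T = 512 K.
Step 2 — Isochoric: V stays 3.24 L; P/T = const ⇒ T₂ = 229 K, P₂ = 1570 kPa.
W = 0 (no volume change).
ΔU = nCvΔT = 2.67×26.0×(229−512) = -19600 J.
Q = ΔU = -19600 J.
Net over both steps: W = -20400 J, Q = -40000 J, ΔU = -19600 J.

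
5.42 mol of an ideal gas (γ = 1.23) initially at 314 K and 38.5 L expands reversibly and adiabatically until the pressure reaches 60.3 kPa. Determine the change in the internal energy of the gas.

-17600 J

P₁ = nRT₁/V₁ = 5.42×8.314×314/38.5 = 368 kPa.
Adiabatic: T₂/T₁ = (P₂/P₁)^((γ−1)/γ) ⇒ T₂ = 314×(0.164)^0.187 = 224 K; V₂ = 167 L.
For an ideal gas ΔU = nCvΔT with Cv = R/(γ−1) = 36.1 J/(mol·K).
ΔU = 5.42×36.1×(224−314) = -17600 J.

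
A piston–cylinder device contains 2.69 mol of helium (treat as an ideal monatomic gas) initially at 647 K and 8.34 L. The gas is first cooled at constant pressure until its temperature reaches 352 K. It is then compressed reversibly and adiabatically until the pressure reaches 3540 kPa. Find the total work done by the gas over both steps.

P₁ = nRT₁/V₁ = 2.69×8.314×647/8.34 = 1740 kPa.
Step 1 — Isobaric: P stays 1740 kPa; V/T = const ⇒ T₂ = 352 K, V₂ = 4.54 L.
W = PΔV = 1740×(4.54−8.34) kPa·L = -6600 J.
ΔU = nCvΔT = 2.69×12.5×(352−647) = -9900 J.
Q = ΔU + W = nCpΔT = -16500 J.
State after step 1: P = 1740 kPa, V = 4.54 L, T = 352 K.
Step 2 — Adiabatic: T₂/T₁ = (P₂/P₁)^((γ−1)/γ) ⇒ T₂ = 352×(2.04)^0.400 = 468 K; V₂ = 2.96 L.
ΔU = nCvΔT = 2.69×12.5×(468−352) = 3900 J.
Q = 0 for an adiabatic process, so W = −ΔU = -3900 J.
Net over both steps: W = -10500 J, Q = -16500 J, ΔU = -6000 J.

-10500 J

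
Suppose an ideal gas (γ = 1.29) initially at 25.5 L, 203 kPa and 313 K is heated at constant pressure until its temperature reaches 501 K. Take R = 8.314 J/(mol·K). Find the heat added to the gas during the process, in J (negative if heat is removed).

n = P₁V₁/(RT₁) = 203×25.5/(8.314×313) = 1.99 mol.
Isobaric: P stays 203 kPa; V/T = const ⇒ T₂ = 501 K, V₂ = 40.8 L.
W = PΔV = 203×(40.8−25.5) kPa·L = 3110 J.
ΔU = nCvΔT = 1.99×28.7×(501−313) = 10700 J.
Q = ΔU + W = nCpΔT = 13800 J.

13800 J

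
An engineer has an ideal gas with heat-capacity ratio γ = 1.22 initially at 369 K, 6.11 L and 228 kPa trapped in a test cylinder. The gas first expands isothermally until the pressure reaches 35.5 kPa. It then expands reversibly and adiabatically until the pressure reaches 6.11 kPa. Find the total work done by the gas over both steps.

n = P₁V₁/(RT₁) = 228×6.11/(8.314×369) = 0.454 mol.
Step 1 — Isothermal: T stays 369 K; PV = const ⇒ V₂ = 39.2 L, P₂ = 35.5 kPa.
ΔU = 0 (ideal gas, T constant).
W = nRT ln(V₂/V₁) = 0.454×8.314×369×ln(6.42) = 2590 J.
Q = ΔU + W = 2590 J.
State after step 1: P = 35.5 kPa, V = 39.2 L, T = 369 K.
Step 2 — Adiabatic: T₂/T₁ = (P₂/P₁)^((γ−1)/γ) ⇒ T₂ = 369×(0.172)^0.180 = 269 K; V₂ = 166 L.
ΔU = nCvΔT = 0.454×37.8×(269−369) = -1720 J.
Q = 0 for an adiabatic process, so W = −ΔU = 1720 J.
Net over both steps: W = 4310 J, Q = 2590 J, ΔU = -1720 J.

4310 J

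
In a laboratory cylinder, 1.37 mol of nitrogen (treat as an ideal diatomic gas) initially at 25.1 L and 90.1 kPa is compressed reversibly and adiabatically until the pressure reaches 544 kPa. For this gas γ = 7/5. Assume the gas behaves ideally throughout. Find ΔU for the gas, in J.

3800 J

T₁ = P₁V₁/(nR) = 90.1×25.1/(1.37×8.314) = 199 K.
Adiabatic: T₂/T₁ = (P₂/P₁)^((γ−1)/γ) ⇒ T₂ = 199×(6.04)^0.286 = 332 K; V₂ = 6.95 L.
For an ideal gas ΔU = nCvΔT with Cv = (5/2)R = 20.8 J/(mol·K).
ΔU = 1.37×20.8×(332−199) = 3800 J.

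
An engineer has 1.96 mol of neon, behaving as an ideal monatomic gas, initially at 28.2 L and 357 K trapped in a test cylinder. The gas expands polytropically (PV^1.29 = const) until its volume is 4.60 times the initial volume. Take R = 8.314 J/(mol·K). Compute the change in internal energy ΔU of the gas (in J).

-3120 J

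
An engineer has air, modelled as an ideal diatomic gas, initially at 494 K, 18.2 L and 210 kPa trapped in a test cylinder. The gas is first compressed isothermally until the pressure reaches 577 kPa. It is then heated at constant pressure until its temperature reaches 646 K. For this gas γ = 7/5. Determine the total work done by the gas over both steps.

n = P₁V₁/(RT₁) = 210×18.2/(8.314×494) = 0.931 mol.
Step 1 — Isothermal: T stays 494 K; PV = const ⇒ V₂ = 6.62 L, P₂ = 577 kPa.
ΔU = 0 (ideal gas, T constant).
W = nRT ln(V₂/V₁) = 0.931×8.314×494×ln(0.364) = -3860 J.
Q = ΔU + W = -3860 J.
State after step 1: P = 577 kPa, V = 6.62 L, T = 494 K.
Step 2 — Isobaric: P stays 577 kPa; V/T = const ⇒ T₂ = 646 K, V₂ = 8.66 L.
W = PΔV = 577×(8.66−6.62) kPa·L = 1180 J.
ΔU = nCvΔT = 0.931×20.8×(646−494) = 2940 J.
Q = ΔU + W = nCpΔT = 4120 J.
Net over both steps: W = -2690 J, Q = 253 J, ΔU = 2940 J.

-2690 J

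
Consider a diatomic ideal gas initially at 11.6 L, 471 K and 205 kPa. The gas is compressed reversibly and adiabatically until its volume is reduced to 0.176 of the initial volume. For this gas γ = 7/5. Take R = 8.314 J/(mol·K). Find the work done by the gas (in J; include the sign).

n = P₁V₁/(RT₁) = 205×11.6/(8.314×471) = 0.607 mol.
Adiabatic: TV^(γ−1) = const ⇒ T₂ = 471×(5.68)^0.400 = 944 K; PV^γ = const ⇒ P₂ = 2330 kPa.
ΔU = nCvΔT = 0.607×20.8×(944−471) = 5970 J.
Q = 0 for an adiabatic process, so W = −ΔU = -5970 J.

-5970 J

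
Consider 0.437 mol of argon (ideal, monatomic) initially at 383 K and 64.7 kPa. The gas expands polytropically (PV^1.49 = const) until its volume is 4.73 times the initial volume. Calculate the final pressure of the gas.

6.39 kPa

V₁ = nRT₁/P₁ = 0.437×8.314×383/64.7 = 21.5 L.
Polytropic n=1.49: T₂ = T₁(V₁/V₂)^(n−1) = 383×(0.211)^0.49 = 179 K; P₂ = P₁(V₁/V₂)^n = 6.39 kPa.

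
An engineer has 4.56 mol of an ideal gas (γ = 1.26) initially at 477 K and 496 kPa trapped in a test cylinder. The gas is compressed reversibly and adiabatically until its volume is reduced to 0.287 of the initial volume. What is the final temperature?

V₁ = nRT₁/P₁ = 4.56×8.314×477/496 = 36.5 L.
Adiabatic: TV^(γ−1) = const ⇒ T₂ = 477×(3.48)^0.260 = 660 K; PV^γ = const ⇒ P₂ = 2390 kPa.

660 K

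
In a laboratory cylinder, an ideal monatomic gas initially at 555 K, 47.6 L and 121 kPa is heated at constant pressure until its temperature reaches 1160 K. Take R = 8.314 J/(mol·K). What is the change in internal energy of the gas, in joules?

9420 J

n = P₁V₁/(RT₁) = 121×47.6/(8.314×555) = 1.25 mol.
Isobaric: P stays 121 kPa; V/T = const ⇒ T₂ = 1160 K, V₂ = 99.5 L.
For an ideal gas ΔU = nCvΔT with Cv = (3/2)R = 12.5 J/(mol·K).
ΔU = 1.25×12.5×(1160−555) = 9420 J.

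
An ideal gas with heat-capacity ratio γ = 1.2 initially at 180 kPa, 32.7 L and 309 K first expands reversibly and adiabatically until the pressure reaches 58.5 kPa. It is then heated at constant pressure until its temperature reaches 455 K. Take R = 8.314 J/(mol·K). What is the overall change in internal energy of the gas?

13900 J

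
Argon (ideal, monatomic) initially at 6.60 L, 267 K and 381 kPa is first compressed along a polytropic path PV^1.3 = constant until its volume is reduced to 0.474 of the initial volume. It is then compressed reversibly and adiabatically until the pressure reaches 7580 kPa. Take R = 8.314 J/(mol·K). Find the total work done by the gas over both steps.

-7970 J

n = P₁V₁/(RT₁) = 381×6.60/(8.314×267) = 1.13 mol.
Step 1 — Polytropic n=1.3: T₂ = T₁(V₁/V₂)^(n−1) = 267×(2.11)^0.30 = 334 K; P₂ = P₁(V₁/V₂)^n = 1010 kPa.
W = (P₁V₁−P₂V₂)/(n−1) = (381×6.60−1010×3.13)/0.30 = -2100 J.
ΔU = nCvΔT = 1.13×12.5×(334−267) = 947 J.
Q = ΔU + W = -1160 J.
State after step 1: P = 1010 kPa, V = 3.13 L, T = 334 K.
Step 2 — Adiabatic: T₂/T₁ = (P₂/P₁)^((γ−1)/γ) ⇒ T₂ = 334×(7.54)^0.400 = 749 K; V₂ = 0.931 L.
ΔU = nCvΔT = 1.13×12.5×(749−334) = 5870 J.
Q = 0 for an adiabatic process, so W = −ΔU = -5870 J.
Net over both steps: W = -7970 J, Q = -1160 J, ΔU = 6810 J.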